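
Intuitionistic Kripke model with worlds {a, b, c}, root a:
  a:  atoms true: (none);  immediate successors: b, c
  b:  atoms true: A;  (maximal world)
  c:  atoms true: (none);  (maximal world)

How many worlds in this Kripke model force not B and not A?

a: does not force it — a does not force not B and not A since a fails not A.
b: does not force it — b does not force not B and not A since b fails not A.
c: forces it.
Worlds forcing the formula: {c}.

1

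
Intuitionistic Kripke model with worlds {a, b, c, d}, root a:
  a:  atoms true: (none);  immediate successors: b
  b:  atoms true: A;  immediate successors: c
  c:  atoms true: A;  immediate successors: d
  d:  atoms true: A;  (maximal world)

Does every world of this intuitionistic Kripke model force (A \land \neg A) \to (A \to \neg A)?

Yes

a \Vdash (A \land \neg A) \to (A \to \neg A) vacuously: no world accessible from a forces the antecedent A \land \neg A.
Since the root a forces (A \land \neg A) \to (A \to \neg A) and forcing is persistent (monotone upward), every world forces it.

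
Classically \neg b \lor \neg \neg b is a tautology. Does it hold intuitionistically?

This is the weak law of excluded middle, which is not intuitionistically valid.
A Kripke countermodel: worlds s0, s1, s2; order generated by s0 \le s1, s0 \le s2; atoms true at each world — s0:{}; s1:{b}; s2:{}.
s0 \nVdash \neg b \lor \neg \neg b: neither disjunct is forced at s0.
s0 \nVdash \neg b since s1 is accessible from s0 and s1 \Vdash b.
So the root s0 does not force the formula.

No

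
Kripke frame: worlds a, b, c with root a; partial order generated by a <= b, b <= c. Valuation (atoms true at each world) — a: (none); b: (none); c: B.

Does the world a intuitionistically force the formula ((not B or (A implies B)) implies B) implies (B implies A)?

a does not force ((not B or (A implies B)) implies B) implies (B implies A): at the accessible world c, c forces (not B or (A implies B)) implies B but c does not force B implies A.
c does not force B implies A: already at c itself, c forces B but c does not force A.
c lacks atom A, so c does not force A.

No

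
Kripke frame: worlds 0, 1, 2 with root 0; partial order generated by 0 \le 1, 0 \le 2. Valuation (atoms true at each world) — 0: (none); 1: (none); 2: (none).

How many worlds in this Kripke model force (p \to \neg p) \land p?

0

0: does not force it — 0 \nVdash (p \to \neg p) \land p since 0 fails p.
1: does not force it — 1 \nVdash (p \to \neg p) \land p since 1 fails p.
2: does not force it.
Worlds forcing the formula: { }.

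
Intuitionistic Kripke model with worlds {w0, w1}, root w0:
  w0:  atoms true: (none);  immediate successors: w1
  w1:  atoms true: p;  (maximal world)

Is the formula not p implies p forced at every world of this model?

Yes

w0 forces not p implies p vacuously: no world accessible from w0 forces the antecedent not p.
Since the root w0 forces not p implies p and forcing is persistent (monotone upward), every world forces it.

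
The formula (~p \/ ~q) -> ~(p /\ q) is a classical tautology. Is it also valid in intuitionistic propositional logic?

This is a constructively valid De Morgan direction (disjunction of negations to negated conjunction), which is intuitionistically derivable.
If ~p holds at a world then no accessible world forces p, hence none forces p /\ q; likewise for ~q.

Yes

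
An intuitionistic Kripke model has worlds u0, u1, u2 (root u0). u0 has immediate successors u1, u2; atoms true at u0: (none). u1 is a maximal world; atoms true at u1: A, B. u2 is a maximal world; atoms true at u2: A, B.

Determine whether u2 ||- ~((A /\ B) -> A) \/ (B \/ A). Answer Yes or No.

u2 ||- ~((A /\ B) -> A) \/ (B \/ A) via the disjunct B \/ A.

Yes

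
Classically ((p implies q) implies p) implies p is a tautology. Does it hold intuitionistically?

No

This is Peirce's law, which is not intuitionistically valid.
A Kripke countermodel: worlds a, b; order generated by a <= b; atoms true at each world — a:{}; b:{p}.
a does not force ((p implies q) implies p) implies p: already at a itself, a forces (p implies q) implies p but a does not force p.
a lacks atom p, so a does not force p.
So the root a does not force the formula.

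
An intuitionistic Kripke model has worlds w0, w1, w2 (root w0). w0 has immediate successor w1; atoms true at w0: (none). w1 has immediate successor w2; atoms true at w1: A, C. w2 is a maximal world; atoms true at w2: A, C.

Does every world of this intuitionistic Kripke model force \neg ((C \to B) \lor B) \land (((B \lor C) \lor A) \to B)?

No

Not every world: w0 \nVdash \neg ((C \to B) \lor B) \land (((B \lor C) \lor A) \to B).
w0 \nVdash \neg ((C \to B) \lor B) \land (((B \lor C) \lor A) \to B) since w0 fails ((B \lor C) \lor A) \to B.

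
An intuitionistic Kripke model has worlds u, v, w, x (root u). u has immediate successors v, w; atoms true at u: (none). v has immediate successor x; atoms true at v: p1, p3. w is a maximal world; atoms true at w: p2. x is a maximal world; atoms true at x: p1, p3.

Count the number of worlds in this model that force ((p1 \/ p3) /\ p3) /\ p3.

u: does not force it — u ||-/- ((p1 \/ p3) /\ p3) /\ p3 since u fails (p1 \/ p3) /\ p3.
v: forces it.
w: does not force it — w ||-/- ((p1 \/ p3) /\ p3) /\ p3 since w fails (p1 \/ p3) /\ p3.
x: forces it.
Worlds forcing the formula: {v, x}.

2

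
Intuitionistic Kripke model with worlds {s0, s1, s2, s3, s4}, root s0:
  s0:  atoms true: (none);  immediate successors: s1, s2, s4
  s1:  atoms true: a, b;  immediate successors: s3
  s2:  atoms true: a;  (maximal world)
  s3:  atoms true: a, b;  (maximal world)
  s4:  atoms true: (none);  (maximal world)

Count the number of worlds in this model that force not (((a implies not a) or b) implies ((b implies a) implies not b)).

s0: does not force it — s0 does not force not (((a implies not a) or b) implies ((b implies a) implies not b)) since s2 is accessible from s0 and s2 forces ((a implies not a) or b) implies ((b implies a) implies not b).
s1: forces it.
s2: does not force it — s2 does not force not (((a implies not a) or b) implies ((b implies a) implies not b)) since s2 is accessible from s2 and s2 forces ((a implies not a) or b) implies ((b implies a) implies not b).
s3: forces it.
s4: does not force it.
Worlds forcing the formula: {s1, s3}.

2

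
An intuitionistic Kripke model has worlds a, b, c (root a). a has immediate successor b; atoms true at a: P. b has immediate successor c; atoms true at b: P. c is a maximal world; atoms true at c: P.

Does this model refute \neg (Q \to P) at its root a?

Yes

a \nVdash \neg (Q \to P) since a is accessible from a and a \Vdash Q \to P.
a \Vdash Q \to P vacuously: no world accessible from a forces the antecedent Q.
So the root a does not force \neg (Q \to P); the model is a countermodel.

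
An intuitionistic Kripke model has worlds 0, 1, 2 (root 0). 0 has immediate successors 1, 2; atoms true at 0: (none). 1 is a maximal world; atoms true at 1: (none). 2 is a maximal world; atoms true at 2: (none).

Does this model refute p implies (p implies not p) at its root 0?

0 forces p implies (p implies not p) vacuously: no world accessible from 0 forces the antecedent p.
So the root 0 forces p implies (p implies not p); the model is not a countermodel.

No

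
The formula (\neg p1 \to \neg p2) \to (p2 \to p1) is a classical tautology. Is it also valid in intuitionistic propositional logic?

No

This is the converse of contraposition, which is not intuitionistically valid.
A Kripke countermodel: worlds s0, s1; order generated by s0 \le s1; atoms true at each world — s0:{p2}; s1:{p1,p2}.
s0 \nVdash (\neg p1 \to \neg p2) \to (p2 \to p1): already at s0 itself, s0 \Vdash \neg p1 \to \neg p2 but s0 \nVdash p2 \to p1.
s0 \nVdash p2 \to p1: already at s0 itself, s0 \Vdash p2 but s0 \nVdash p1.
s0 lacks atom p1, so s0 \nVdash p1.
So the root s0 does not force the formula.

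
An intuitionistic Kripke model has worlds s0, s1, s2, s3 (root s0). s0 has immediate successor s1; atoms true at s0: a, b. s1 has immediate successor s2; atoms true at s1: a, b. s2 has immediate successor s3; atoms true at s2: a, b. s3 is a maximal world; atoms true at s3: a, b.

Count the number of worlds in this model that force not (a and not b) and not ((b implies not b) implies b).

s0: does not force it — s0 does not force not (a and not b) and not ((b implies not b) implies b) since s0 fails not ((b implies not b) implies b).
s1: does not force it — s1 does not force not (a and not b) and not ((b implies not b) implies b) since s1 fails not ((b implies not b) implies b).
s2: does not force it — s2 does not force not (a and not b) and not ((b implies not b) implies b) since s2 fails not ((b implies not b) implies b).
s3: does not force it.
Worlds forcing the formula: { }.

0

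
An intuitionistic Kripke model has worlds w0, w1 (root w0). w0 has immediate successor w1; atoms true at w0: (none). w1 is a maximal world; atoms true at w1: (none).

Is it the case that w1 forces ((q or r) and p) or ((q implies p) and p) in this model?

No

w1 does not force ((q or r) and p) or ((q implies p) and p): neither disjunct is forced at w1.
w1 does not force (q or r) and p since w1 fails q or r.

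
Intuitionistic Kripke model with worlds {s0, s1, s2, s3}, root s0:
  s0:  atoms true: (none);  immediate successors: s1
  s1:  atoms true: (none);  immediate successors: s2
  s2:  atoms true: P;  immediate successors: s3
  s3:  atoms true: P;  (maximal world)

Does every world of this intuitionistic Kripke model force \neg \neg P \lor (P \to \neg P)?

Yes

s0 \Vdash \neg \neg P \lor (P \to \neg P) via the disjunct \neg \neg P.
Since the root s0 forces \neg \neg P \lor (P \to \neg P) and forcing is persistent (monotone upward), every world forces it.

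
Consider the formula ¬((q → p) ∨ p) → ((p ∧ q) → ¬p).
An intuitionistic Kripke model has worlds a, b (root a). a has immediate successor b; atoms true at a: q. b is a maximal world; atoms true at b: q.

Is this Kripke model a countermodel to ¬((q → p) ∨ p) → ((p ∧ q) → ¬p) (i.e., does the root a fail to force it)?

No

a ⊩ ¬((q → p) ∨ p) → ((p ∧ q) → ¬p): every world accessible from a that forces ¬((q → p) ∨ p) (namely a, b) also forces (p ∧ q) → ¬p.
So the root a forces ¬((q → p) ∨ p) → ((p ∧ q) → ¬p); the model is not a countermodel.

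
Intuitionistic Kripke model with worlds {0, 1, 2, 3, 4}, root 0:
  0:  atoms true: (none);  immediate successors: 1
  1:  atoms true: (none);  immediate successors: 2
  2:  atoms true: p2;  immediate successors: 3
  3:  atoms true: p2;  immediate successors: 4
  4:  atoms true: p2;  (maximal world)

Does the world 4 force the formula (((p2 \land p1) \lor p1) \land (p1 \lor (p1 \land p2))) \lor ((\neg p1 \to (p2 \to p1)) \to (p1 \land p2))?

Yes

4 \Vdash (((p2 \land p1) \lor p1) \land (p1 \lor (p1 \land p2))) \lor ((\neg p1 \to (p2 \to p1)) \to (p1 \land p2)) via the disjunct (\neg p1 \to (p2 \to p1)) \to (p1 \land p2).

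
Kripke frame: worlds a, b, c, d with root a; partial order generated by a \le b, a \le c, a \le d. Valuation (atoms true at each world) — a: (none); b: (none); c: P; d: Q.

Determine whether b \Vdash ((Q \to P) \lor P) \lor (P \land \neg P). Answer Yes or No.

Yes

b \Vdash ((Q \to P) \lor P) \lor (P \land \neg P) via the disjunct (Q \to P) \lor P.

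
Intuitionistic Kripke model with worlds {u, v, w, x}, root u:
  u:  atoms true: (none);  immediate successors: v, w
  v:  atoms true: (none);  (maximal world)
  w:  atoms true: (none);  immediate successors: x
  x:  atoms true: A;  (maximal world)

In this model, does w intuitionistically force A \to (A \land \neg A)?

No

w \nVdash A \to (A \land \neg A): at the accessible world x, x \Vdash A but x \nVdash A \land \neg A.
x \nVdash A \land \neg A since x fails \neg A.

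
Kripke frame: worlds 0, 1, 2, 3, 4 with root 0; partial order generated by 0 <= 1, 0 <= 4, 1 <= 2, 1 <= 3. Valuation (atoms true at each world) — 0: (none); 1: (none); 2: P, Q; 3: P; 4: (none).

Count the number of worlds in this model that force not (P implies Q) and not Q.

1

0: does not force it — 0 does not force not (P implies Q) and not Q since 0 fails not (P implies Q).
1: does not force it — 1 does not force not (P implies Q) and not Q since 1 fails not (P implies Q).
2: does not force it.
3: forces it.
4: does not force it.
Worlds forcing the formula: {3}.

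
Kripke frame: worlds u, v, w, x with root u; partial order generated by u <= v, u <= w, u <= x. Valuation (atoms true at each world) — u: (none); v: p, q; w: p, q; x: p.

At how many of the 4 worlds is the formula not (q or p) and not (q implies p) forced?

u: does not force it — u does not force not (q or p) and not (q implies p) since u fails not (q or p).
v: does not force it — v does not force not (q or p) and not (q implies p) since v fails not (q or p).
w: does not force it — w does not force not (q or p) and not (q implies p) since w fails not (q or p).
x: does not force it.
Worlds forcing the formula: { }.

0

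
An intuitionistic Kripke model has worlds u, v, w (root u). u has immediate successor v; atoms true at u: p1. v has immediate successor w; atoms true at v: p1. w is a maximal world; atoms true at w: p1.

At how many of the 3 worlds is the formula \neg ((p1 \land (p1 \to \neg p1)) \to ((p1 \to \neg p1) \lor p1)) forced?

u: does not force it — u \nVdash \neg ((p1 \land (p1 \to \neg p1)) \to ((p1 \to \neg p1) \lor p1)) since u is accessible from u and u \Vdash (p1 \land (p1 \to \neg p1)) \to ((p1 \to \neg p1) \lor p1).
v: does not force it — v \nVdash \neg ((p1 \land (p1 \to \neg p1)) \to ((p1 \to \neg p1) \lor p1)) since v is accessible from v and v \Vdash (p1 \land (p1 \to \neg p1)) \to ((p1 \to \neg p1) \lor p1).
w: does not force it — w \nVdash \neg ((p1 \land (p1 \to \neg p1)) \to ((p1 \to \neg p1) \lor p1)) since w is accessible from w and w \Vdash (p1 \land (p1 \to \neg p1)) \to ((p1 \to \neg p1) \lor p1).
Worlds forcing the formula: { }.

0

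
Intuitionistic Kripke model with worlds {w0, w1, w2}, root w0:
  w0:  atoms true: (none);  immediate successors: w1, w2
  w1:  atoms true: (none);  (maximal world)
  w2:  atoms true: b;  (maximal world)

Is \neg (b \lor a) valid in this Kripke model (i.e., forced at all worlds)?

No

Not every world: w0 \nVdash \neg (b \lor a).
w0 \nVdash \neg (b \lor a) since w2 is accessible from w0 and w2 \Vdash b \lor a.
w2 \Vdash b \lor a via the disjunct b.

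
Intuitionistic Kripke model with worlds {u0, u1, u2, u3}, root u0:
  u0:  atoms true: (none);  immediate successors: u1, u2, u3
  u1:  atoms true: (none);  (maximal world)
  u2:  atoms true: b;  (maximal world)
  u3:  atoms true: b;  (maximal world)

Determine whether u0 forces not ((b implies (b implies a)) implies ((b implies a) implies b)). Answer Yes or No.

u0 does not force not ((b implies (b implies a)) implies ((b implies a) implies b)) since u2 is accessible from u0 and u2 forces (b implies (b implies a)) implies ((b implies a) implies b).
u2 forces (b implies (b implies a)) implies ((b implies a) implies b) vacuously: no world accessible from u2 forces the antecedent b implies (b implies a).

No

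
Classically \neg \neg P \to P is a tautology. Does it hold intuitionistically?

No

This is double-negation elimination, which is not intuitionistically valid.
A Kripke countermodel: worlds u0, u1; order generated by u0 \le u1; atoms true at each world — u0:{}; u1:{P}.
u0 \nVdash \neg \neg P \to P: already at u0 itself, u0 \Vdash \neg \neg P but u0 \nVdash P.
u0 lacks atom P, so u0 \nVdash P.
So the root u0 does not force the formula.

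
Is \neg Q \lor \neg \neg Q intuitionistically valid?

No

This is the weak law of excluded middle, which is not intuitionistically valid.
A Kripke countermodel: worlds s0, s1, s2; order generated by s0 \le s1, s0 \le s2; atoms true at each world — s0:{}; s1:{Q}; s2:{}.
s0 \nVdash \neg Q \lor \neg \neg Q: neither disjunct is forced at s0.
s0 \nVdash \neg Q since s1 is accessible from s0 and s1 \Vdash Q.
So the root s0 does not force the formula.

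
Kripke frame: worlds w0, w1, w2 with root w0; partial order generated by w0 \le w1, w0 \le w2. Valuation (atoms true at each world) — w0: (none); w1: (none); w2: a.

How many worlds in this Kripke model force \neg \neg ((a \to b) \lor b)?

w0: does not force it — w0 \nVdash \neg \neg ((a \to b) \lor b) since w2 is accessible from w0 and w2 \Vdash \neg ((a \to b) \lor b).
w1: forces it.
w2: does not force it — w2 \nVdash \neg \neg ((a \to b) \lor b) since w2 is accessible from w2 and w2 \Vdash \neg ((a \to b) \lor b).
Worlds forcing the formula: {w1}.

1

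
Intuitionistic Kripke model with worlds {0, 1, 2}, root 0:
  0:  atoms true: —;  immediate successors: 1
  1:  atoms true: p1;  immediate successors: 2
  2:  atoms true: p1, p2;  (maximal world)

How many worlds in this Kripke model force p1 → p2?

0: does not force it — 0 ⊮ p1 → p2: at the accessible world 1, 1 ⊩ p1 but 1 ⊮ p2.
1: does not force it — 1 ⊮ p1 → p2: already at 1 itself, 1 ⊩ p1 but 1 ⊮ p2.
2: forces it.
Worlds forcing the formula: {2}.

1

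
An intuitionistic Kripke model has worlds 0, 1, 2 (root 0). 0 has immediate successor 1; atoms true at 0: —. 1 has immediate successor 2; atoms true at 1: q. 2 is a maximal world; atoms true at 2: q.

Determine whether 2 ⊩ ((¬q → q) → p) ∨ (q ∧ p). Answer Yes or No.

2 ⊮ ((¬q → q) → p) ∨ (q ∧ p): neither disjunct is forced at 2.
2 ⊮ (¬q → q) → p: already at 2 itself, 2 ⊩ ¬q → q but 2 ⊮ p.
2 lacks atom p, so 2 ⊮ p.

No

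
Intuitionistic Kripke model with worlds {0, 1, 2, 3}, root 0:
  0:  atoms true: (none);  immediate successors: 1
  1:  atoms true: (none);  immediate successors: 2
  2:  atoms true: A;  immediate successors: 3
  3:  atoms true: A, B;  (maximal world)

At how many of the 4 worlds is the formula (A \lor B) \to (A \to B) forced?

0: does not force it — 0 \nVdash (A \lor B) \to (A \to B): at the accessible world 2, 2 \Vdash A \lor B but 2 \nVdash A \to B.
1: does not force it — 1 \nVdash (A \lor B) \to (A \to B): at the accessible world 2, 2 \Vdash A \lor B but 2 \nVdash A \to B.
2: does not force it — 2 \nVdash (A \lor B) \to (A \to B): already at 2 itself, 2 \Vdash A \lor B but 2 \nVdash A \to B.
3: forces it.
Worlds forcing the formula: {3}.

1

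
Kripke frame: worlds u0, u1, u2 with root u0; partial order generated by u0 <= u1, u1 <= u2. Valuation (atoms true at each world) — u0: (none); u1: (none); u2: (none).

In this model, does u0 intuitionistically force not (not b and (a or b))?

Yes

u0 forces not (not b and (a or b)): no world accessible from u0 forces not b and (a or b).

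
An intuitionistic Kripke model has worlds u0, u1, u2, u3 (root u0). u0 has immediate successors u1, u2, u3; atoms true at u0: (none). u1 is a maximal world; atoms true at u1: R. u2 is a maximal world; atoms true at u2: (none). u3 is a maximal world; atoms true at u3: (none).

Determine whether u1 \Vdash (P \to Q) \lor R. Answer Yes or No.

Yes

u1 \Vdash (P \to Q) \lor R via the disjunct P \to Q.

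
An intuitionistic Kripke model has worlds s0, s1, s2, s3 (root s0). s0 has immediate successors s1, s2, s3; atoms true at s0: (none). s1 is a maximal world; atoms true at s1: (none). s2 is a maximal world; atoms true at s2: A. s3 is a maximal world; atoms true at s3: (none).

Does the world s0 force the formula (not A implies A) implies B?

No

s0 does not force (not A implies A) implies B: at the accessible world s2, s2 forces not A implies A but s2 does not force B.
s2 lacks atom B, so s2 does not force B.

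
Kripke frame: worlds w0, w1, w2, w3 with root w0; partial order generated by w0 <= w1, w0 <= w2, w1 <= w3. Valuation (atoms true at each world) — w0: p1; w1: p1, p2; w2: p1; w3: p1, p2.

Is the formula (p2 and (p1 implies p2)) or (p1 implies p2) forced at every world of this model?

Not every world: w0 does not force (p2 and (p1 implies p2)) or (p1 implies p2).
w0 does not force (p2 and (p1 implies p2)) or (p1 implies p2): neither disjunct is forced at w0.
w0 does not force p2 and (p1 implies p2) since w0 fails p2.

No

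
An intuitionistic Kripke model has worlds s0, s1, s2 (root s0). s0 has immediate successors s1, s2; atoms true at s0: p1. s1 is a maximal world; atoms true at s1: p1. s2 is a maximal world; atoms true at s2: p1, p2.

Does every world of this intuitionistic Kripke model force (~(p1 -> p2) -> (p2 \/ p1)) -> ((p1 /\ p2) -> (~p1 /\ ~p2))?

Not every world: s0 ||-/- (~(p1 -> p2) -> (p2 \/ p1)) -> ((p1 /\ p2) -> (~p1 /\ ~p2)).
s0 ||-/- (~(p1 -> p2) -> (p2 \/ p1)) -> ((p1 /\ p2) -> (~p1 /\ ~p2)): already at s0 itself, s0 ||- ~(p1 -> p2) -> (p2 \/ p1) but s0 ||-/- (p1 /\ p2) -> (~p1 /\ ~p2).
s0 ||-/- (p1 /\ p2) -> (~p1 /\ ~p2): at the accessible world s2, s2 ||- p1 /\ p2 but s2 ||-/- ~p1 /\ ~p2.
s2 ||-/- ~p1 /\ ~p2 since s2 fails ~p1.

No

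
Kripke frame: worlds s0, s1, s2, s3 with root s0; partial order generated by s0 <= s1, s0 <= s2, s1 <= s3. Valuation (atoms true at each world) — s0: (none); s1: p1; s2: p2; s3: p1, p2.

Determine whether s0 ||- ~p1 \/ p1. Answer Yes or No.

s0 ||-/- ~p1 \/ p1: neither disjunct is forced at s0.
s0 ||-/- ~p1 since s1 is accessible from s0 and s1 ||- p1.

No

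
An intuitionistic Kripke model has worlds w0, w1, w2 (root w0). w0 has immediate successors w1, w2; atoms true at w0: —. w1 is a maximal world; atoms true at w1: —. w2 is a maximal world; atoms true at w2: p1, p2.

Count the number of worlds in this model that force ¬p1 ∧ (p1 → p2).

w0: does not force it — w0 ⊮ ¬p1 ∧ (p1 → p2) since w0 fails ¬p1.
w1: forces it.
w2: does not force it.
Worlds forcing the formula: {w1}.

1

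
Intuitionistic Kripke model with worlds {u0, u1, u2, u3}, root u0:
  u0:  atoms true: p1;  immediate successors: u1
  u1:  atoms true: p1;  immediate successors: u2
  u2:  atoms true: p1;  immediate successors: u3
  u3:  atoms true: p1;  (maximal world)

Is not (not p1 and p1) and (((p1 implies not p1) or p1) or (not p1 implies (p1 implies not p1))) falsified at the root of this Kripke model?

No

u0 forces not (not p1 and p1) and (((p1 implies not p1) or p1) or (not p1 implies (p1 implies not p1))) since u0 forces both conjuncts.
So the root u0 forces not (not p1 and p1) and (((p1 implies not p1) or p1) or (not p1 implies (p1 implies not p1))); the model is not a countermodel.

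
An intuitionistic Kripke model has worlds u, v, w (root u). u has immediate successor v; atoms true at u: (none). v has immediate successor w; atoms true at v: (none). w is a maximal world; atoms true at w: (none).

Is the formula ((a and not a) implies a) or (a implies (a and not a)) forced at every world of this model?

Yes

u forces ((a and not a) implies a) or (a implies (a and not a)) via the disjunct (a and not a) implies a.
Since the root u forces ((a and not a) implies a) or (a implies (a and not a)) and forcing is persistent (monotone upward), every world forces it.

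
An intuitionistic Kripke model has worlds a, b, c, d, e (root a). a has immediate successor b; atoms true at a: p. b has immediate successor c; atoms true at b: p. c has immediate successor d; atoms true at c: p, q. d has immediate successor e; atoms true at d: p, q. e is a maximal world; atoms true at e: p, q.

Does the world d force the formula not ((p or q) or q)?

d does not force not ((p or q) or q) since d is accessible from d and d forces (p or q) or q.
d forces (p or q) or q via the disjunct p or q.

No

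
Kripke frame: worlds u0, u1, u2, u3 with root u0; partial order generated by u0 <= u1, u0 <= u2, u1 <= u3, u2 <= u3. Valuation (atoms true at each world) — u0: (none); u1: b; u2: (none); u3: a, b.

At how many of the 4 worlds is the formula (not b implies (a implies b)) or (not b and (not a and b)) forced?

4

u0: forces it.
u1: forces it.
u2: forces it.
u3: forces it.
Worlds forcing the formula: {u0, u1, u2, u3}.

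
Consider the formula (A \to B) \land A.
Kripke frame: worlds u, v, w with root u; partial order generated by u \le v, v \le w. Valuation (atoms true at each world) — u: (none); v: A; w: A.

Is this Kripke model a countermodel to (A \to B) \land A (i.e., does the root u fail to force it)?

u \nVdash (A \to B) \land A since u fails A \to B.
So the root u does not force (A \to B) \land A; the model is a countermodel.

Yes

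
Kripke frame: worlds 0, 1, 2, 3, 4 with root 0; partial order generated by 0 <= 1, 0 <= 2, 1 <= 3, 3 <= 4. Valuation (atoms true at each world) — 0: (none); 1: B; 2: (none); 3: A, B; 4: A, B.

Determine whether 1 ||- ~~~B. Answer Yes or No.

1 ||-/- ~~~B since 1 is accessible from 1 and 1 ||- ~~B.
1 ||- ~~B: no world accessible from 1 forces ~B.

No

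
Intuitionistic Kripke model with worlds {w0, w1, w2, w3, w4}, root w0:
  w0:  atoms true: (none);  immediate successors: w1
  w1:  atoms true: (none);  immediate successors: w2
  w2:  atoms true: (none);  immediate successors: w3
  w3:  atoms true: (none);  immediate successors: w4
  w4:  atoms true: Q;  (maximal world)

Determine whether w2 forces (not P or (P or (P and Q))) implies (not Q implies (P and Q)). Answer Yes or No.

w2 forces (not P or (P or (P and Q))) implies (not Q implies (P and Q)): every world accessible from w2 that forces not P or (P or (P and Q)) (namely w2, w3, w4) also forces not Q implies (P and Q).

Yes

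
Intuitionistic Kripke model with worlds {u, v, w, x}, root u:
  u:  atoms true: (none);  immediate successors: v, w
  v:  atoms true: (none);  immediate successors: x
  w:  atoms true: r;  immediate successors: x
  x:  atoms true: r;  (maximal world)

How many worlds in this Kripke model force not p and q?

u: does not force it — u does not force not p and q since u fails q.
v: does not force it.
w: does not force it.
x: does not force it.
Worlds forcing the formula: { }.

0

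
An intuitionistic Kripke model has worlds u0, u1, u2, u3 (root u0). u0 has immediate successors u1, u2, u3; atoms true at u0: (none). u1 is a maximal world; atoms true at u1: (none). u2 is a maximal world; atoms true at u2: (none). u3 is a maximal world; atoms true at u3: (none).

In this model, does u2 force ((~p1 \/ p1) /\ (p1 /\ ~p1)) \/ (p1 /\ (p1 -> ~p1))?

No

u2 ||-/- ((~p1 \/ p1) /\ (p1 /\ ~p1)) \/ (p1 /\ (p1 -> ~p1)): neither disjunct is forced at u2.
u2 ||-/- (~p1 \/ p1) /\ (p1 /\ ~p1) since u2 fails p1 /\ ~p1.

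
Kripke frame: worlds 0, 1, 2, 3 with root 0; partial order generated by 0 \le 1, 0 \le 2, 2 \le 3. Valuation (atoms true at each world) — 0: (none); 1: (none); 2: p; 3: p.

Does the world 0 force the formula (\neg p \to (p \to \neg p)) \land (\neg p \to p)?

0 \nVdash (\neg p \to (p \to \neg p)) \land (\neg p \to p) since 0 fails \neg p \to p.

No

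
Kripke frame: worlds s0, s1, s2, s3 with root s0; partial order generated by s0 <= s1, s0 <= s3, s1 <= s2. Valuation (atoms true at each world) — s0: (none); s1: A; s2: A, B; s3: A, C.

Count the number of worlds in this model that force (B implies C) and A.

1

s0: does not force it — s0 does not force (B implies C) and A since s0 fails B implies C.
s1: does not force it — s1 does not force (B implies C) and A since s1 fails B implies C.
s2: does not force it — s2 does not force (B implies C) and A since s2 fails B implies C.
s3: forces it.
Worlds forcing the formula: {s3}.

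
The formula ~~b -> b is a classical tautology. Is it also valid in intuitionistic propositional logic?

This is double-negation elimination, which is not intuitionistically valid.
A Kripke countermodel: worlds w0, w1; order generated by w0 <= w1; atoms true at each world — w0:{}; w1:{b}.
w0 ||-/- ~~b -> b: already at w0 itself, w0 ||- ~~b but w0 ||-/- b.
w0 lacks atom b, so w0 ||-/- b.
So the root w0 does not force the formula.

No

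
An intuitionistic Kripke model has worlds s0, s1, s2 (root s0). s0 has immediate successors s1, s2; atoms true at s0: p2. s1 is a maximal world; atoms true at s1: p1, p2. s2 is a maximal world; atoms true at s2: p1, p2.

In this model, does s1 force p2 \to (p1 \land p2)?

s1 \Vdash p2 \to (p1 \land p2): every world accessible from s1 that forces p2 (namely s1) also forces p1 \land p2.

Yes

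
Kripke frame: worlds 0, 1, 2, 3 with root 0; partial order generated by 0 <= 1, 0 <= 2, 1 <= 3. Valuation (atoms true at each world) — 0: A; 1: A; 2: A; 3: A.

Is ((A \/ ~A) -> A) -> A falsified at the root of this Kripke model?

No

0 ||- ((A \/ ~A) -> A) -> A: every world accessible from 0 that forces (A \/ ~A) -> A (namely 0, 1, 2, 3) also forces A.
So the root 0 forces ((A \/ ~A) -> A) -> A; the model is not a countermodel.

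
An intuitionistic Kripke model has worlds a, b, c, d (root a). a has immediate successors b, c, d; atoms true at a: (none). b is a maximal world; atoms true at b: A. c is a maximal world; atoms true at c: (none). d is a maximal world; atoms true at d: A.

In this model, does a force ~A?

No

a ||-/- ~A since b is accessible from a and b ||- A.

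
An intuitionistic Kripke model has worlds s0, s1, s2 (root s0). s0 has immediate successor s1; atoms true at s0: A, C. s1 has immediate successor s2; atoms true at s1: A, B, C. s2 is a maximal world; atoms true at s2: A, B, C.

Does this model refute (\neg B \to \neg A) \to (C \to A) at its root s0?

s0 \Vdash (\neg B \to \neg A) \to (C \to A): every world accessible from s0 that forces \neg B \to \neg A (namely s0, s1, s2) also forces C \to A.
So the root s0 forces (\neg B \to \neg A) \to (C \to A); the model is not a countermodel.

No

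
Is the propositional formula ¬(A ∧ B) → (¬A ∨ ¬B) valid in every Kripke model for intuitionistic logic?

No

This is the constructively invalid direction of De Morgan's law for conjunction, which is not intuitionistically valid.
A Kripke countermodel: worlds w0, w1, w2; order generated by w0 ≤ w1, w0 ≤ w2; atoms true at each world — w0:{}; w1:{A}; w2:{B}.
w0 ⊮ ¬(A ∧ B) → (¬A ∨ ¬B): already at w0 itself, w0 ⊩ ¬(A ∧ B) but w0 ⊮ ¬A ∨ ¬B.
w0 ⊮ ¬A ∨ ¬B: neither disjunct is forced at w0.
w0 ⊮ ¬A since w1 is accessible from w0 and w1 ⊩ A.
So the root w0 does not force the formula.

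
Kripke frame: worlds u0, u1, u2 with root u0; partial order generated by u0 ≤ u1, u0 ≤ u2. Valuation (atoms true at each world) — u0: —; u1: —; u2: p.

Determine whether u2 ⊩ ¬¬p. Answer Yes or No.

Yes

u2 ⊩ ¬¬p: no world accessible from u2 forces ¬p.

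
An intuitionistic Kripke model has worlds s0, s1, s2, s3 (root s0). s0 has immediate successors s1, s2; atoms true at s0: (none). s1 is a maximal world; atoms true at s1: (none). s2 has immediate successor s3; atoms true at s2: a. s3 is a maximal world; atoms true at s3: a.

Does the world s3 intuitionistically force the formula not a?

s3 does not force not a since s3 is accessible from s3 and s3 forces a.

No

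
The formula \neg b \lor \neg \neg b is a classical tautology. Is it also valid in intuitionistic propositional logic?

This is the weak law of excluded middle, which is not intuitionistically valid.
A Kripke countermodel: worlds w0, w1, w2; order generated by w0 \le w1, w0 \le w2; atoms true at each world — w0:{}; w1:{b}; w2:{}.
w0 \nVdash \neg b \lor \neg \neg b: neither disjunct is forced at w0.
w0 \nVdash \neg b since w1 is accessible from w0 and w1 \Vdash b.
So the root w0 does not force the formula.

No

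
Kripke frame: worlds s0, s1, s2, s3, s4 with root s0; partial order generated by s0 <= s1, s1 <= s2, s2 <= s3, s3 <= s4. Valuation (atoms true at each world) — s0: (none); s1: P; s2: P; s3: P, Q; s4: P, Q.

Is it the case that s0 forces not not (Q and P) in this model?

s0 forces not not (Q and P): no world accessible from s0 forces not (Q and P).

Yes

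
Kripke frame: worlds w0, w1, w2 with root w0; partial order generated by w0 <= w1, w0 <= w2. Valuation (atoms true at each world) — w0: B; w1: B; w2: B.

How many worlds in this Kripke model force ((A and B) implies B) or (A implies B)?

w0: forces it.
w1: forces it.
w2: forces it.
Worlds forcing the formula: {w0, w1, w2}.

3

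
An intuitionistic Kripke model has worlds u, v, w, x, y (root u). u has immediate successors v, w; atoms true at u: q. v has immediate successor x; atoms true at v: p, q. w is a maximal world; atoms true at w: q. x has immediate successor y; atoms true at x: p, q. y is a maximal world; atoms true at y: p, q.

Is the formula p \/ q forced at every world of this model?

u ||- p \/ q via the disjunct q.
Since the root u forces p \/ q and forcing is persistent (monotone upward), every world forces it.

Yes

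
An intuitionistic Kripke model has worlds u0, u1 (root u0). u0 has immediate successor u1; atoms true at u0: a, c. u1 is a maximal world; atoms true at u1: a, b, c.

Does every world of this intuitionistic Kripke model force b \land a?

No

Not every world: u0 \nVdash b \land a.
u0 \nVdash b \land a since u0 fails b.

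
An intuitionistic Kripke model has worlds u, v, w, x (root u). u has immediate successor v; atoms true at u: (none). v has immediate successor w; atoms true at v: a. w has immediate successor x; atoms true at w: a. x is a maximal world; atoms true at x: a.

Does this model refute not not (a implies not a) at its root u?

Yes

u does not force not not (a implies not a) since u is accessible from u and u forces not (a implies not a).
u forces not (a implies not a): no world accessible from u forces a implies not a.
So the root u does not force not not (a implies not a); the model is a countermodel.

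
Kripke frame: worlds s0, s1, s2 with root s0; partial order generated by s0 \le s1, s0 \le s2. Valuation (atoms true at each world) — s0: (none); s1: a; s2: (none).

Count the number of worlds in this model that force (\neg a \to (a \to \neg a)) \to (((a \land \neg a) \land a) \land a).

s0: does not force it — s0 \nVdash (\neg a \to (a \to \neg a)) \to (((a \land \neg a) \land a) \land a): already at s0 itself, s0 \Vdash \neg a \to (a \to \neg a) but s0 \nVdash ((a \land \neg a) \land a) \land a.
s1: does not force it.
s2: does not force it.
Worlds forcing the formula: { }.

0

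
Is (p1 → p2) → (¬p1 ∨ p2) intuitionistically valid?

No

This is the material-implication-as-disjunction principle, which is not intuitionistically valid.
A Kripke countermodel: worlds w0, w1; order generated by w0 ≤ w1; atoms true at each world — w0:{}; w1:{p1,p2}.
w0 ⊮ (p1 → p2) → (¬p1 ∨ p2): already at w0 itself, w0 ⊩ p1 → p2 but w0 ⊮ ¬p1 ∨ p2.
w0 ⊮ ¬p1 ∨ p2: neither disjunct is forced at w0.
w0 ⊮ ¬p1 since w1 is accessible from w0 and w1 ⊩ p1.
So the root w0 does not force the formula.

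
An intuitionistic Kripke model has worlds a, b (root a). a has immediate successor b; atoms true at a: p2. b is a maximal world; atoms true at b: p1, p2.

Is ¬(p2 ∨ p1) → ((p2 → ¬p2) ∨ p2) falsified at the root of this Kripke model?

a ⊩ ¬(p2 ∨ p1) → ((p2 → ¬p2) ∨ p2) vacuously: no world accessible from a forces the antecedent ¬(p2 ∨ p1).
So the root a forces ¬(p2 ∨ p1) → ((p2 → ¬p2) ∨ p2); the model is not a countermodel.

No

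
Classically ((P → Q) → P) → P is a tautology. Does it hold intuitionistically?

No

This is Peirce's law, which is not intuitionistically valid.
A Kripke countermodel: worlds u, v; order generated by u ≤ v; atoms true at each world — u:{}; v:{P}.
u ⊮ ((P → Q) → P) → P: already at u itself, u ⊩ (P → Q) → P but u ⊮ P.
u lacks atom P, so u ⊮ P.
So the root u does not force the formula.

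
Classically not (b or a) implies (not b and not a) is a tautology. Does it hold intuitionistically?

Yes

This is a constructively valid De Morgan direction (negated disjunction to conjunction of negations), which is intuitionistically derivable.
From not (b or a): if b held then b or a would, contradiction — so not b; similarly not a.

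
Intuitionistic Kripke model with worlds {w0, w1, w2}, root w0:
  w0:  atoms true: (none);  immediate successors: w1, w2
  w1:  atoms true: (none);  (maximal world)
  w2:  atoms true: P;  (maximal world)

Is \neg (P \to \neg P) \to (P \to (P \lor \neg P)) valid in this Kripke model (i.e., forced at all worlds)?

w0 \Vdash \neg (P \to \neg P) \to (P \to (P \lor \neg P)): every world accessible from w0 that forces \neg (P \to \neg P) (namely w2) also forces P \to (P \lor \neg P).
Since the root w0 forces \neg (P \to \neg P) \to (P \to (P \lor \neg P)) and forcing is persistent (monotone upward), every world forces it.

Yes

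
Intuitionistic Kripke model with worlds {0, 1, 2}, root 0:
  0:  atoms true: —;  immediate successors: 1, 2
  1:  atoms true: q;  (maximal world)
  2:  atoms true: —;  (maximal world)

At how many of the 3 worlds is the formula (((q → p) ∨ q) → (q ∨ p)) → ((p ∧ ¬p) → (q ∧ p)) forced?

0: forces it.
1: forces it.
2: forces it.
Worlds forcing the formula: {0, 1, 2}.

3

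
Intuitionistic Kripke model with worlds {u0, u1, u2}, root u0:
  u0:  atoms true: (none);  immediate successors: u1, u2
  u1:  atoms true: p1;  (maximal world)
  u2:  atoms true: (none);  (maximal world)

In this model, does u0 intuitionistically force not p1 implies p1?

No

u0 does not force not p1 implies p1: at the accessible world u2, u2 forces not p1 but u2 does not force p1.
u2 lacks atom p1, so u2 does not force p1.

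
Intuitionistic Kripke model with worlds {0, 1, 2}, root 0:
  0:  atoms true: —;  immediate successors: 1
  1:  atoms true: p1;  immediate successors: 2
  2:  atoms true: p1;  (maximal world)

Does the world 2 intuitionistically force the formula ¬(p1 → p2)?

Yes

2 ⊩ ¬(p1 → p2): no world accessible from 2 forces p1 → p2.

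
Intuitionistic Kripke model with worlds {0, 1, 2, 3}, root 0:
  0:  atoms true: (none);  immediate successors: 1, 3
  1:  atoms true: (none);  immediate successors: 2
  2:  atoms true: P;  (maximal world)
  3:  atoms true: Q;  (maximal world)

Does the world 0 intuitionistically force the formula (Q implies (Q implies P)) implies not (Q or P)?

0 does not force (Q implies (Q implies P)) implies not (Q or P): at the accessible world 1, 1 forces Q implies (Q implies P) but 1 does not force not (Q or P).
1 does not force not (Q or P) since 2 is accessible from 1 and 2 forces Q or P.
2 forces Q or P via the disjunct P.

No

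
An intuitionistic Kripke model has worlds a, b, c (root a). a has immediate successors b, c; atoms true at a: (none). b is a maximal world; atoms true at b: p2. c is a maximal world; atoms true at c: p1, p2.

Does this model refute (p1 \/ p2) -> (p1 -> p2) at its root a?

a ||- (p1 \/ p2) -> (p1 -> p2): every world accessible from a that forces p1 \/ p2 (namely b, c) also forces p1 -> p2.
So the root a forces (p1 \/ p2) -> (p1 -> p2); the model is not a countermodel.

No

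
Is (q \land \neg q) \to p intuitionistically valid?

This is an instance of ex falso quodlibet, which is intuitionistically derivable.
No world can force both q and \neg q, so the antecedent q \land \neg q is never forced and the implication holds vacuously at every world.

Yes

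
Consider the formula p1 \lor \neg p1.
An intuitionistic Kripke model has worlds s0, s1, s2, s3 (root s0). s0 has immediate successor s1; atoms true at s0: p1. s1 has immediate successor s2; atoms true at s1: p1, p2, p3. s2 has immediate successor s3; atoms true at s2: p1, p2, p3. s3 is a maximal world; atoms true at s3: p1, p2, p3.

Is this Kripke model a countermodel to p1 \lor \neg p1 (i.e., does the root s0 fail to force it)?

No

s0 \Vdash p1 \lor \neg p1 via the disjunct p1.
So the root s0 forces p1 \lor \neg p1; the model is not a countermodel.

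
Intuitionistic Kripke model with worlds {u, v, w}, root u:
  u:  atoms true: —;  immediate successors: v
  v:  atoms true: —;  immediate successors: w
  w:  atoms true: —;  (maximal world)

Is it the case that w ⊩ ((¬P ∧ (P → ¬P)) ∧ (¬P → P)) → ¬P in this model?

w ⊩ ((¬P ∧ (P → ¬P)) ∧ (¬P → P)) → ¬P vacuously: no world accessible from w forces the antecedent (¬P ∧ (P → ¬P)) ∧ (¬P → P).

Yes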